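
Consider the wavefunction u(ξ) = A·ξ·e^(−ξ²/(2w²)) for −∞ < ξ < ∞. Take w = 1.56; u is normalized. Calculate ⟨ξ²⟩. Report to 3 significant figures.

⟨ξ^2⟩ ≈ 3.65

By definition ⟨ξ²⟩ = ∫ ξ^2 |u(ξ)|² dξ.
Differentiating ∫e^(−αξ²) dξ = √(π/α) under α to get the higher moments, since the A² factors cancel between numerator and denominator, ⟨ξ²⟩ = 3·w^2/2.
Putting w = 1.56 gives 3.650.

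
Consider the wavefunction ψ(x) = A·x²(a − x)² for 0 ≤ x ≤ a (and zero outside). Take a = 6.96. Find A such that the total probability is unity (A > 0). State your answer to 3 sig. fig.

The normalization condition is ∫|ψ|² dx = 1 from 0 to a.
Expanding the polynomial and integrating term by term, with ψ = A·x²(a − x)², the integral evaluates to A²·[a^9/630].
Hence A² = 1/[a^9/630].
Substituting a = 6.96 gives A² = 0.00001644, so A = 0.004054.

A ≈ 0.00405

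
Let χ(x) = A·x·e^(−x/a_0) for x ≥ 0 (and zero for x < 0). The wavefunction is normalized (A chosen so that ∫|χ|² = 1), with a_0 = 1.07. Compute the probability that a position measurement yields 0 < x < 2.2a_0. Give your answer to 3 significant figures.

The probability is P = ∫ |χ|² dx over [0, 2.2a_0].
Since A² = 1/(a_0^3/4), this is the region integral divided by the full normalization integral.
Let u = x/a_0; then A² and the length scale cancel, so P = ∫_{0}^{2.2} u^2·e^(-2·u) du ÷ ∫_{0}^{∞} u^2·e^(-2·u) du.
Using ∫ u^2·e^(-2·u) du = -(2·u^2 + 2·u + 1)·e^(-2·u)/4, the numerator is 1/4 - 377·e^(-22/5)/100 and the denominator is 1/4.
The result is P = 0.8149.

P ≈ 0.815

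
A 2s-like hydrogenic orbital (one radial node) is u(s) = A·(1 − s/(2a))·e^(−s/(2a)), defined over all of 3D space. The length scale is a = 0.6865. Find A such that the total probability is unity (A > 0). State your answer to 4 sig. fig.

The normalization condition is ∫|u|² 4πs² ds = 1 from 0 to ∞.
The angular integral contributes 4π, leaving ∫₀^∞ s²|u|² ds.
With u = A·(1 − s/(2a))·e^(−s/(2a)), the integral evaluates to A²·[8·π·a^3].
So A² = (8·π·a^3)^(−1).
With a = 0.6865: A² = 0.12298 and A = 0.35069.

A ≈ 0.3507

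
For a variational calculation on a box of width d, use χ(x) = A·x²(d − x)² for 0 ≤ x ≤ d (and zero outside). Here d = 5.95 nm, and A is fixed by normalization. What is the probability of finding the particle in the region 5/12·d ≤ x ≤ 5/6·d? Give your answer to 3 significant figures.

P ≈ 0.689

The probability is P = ∫ |χ|² dx over [5/12·d, 5/6·d].
Since A² = 1/(d^9/630), this is the region integral divided by the full normalization integral.
Substituting u = x/d, A² and the length scale cancel in the ratio: P = ∫_{5/12}^{5/6} u^4·(1 - u)^4 du / ∫_{0}^{1} u^4·(1 - u)^4 du.
Using ∫ u^4·(1 - u)^4 du = u^5·(70·u^4 - 315·u^3 + 540·u^2 - 420·u + 126)/630, the numerator is ≈ 0.0010932 and the denominator is 1/630.
The result is P = 0.6887.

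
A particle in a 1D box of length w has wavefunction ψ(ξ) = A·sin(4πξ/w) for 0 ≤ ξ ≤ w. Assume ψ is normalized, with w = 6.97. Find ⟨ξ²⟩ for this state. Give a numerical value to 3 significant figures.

⟨ξ²⟩ = ∫ ξ^2 |ψ|² dξ over the full domain.
Evaluating both integrals, ⟨ξ²⟩ = -w^2/(32·π^2) + w^2/3.
With w = 6.97, ⟨ξ^2⟩ = 16.04.

⟨ξ^2⟩ ≈ 16.0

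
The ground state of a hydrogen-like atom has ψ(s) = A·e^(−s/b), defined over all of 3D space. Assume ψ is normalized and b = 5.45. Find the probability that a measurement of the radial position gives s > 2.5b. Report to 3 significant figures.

P ≈ 0.125

Integrate the radial probability density 4πs²|ψ|² over s > 2.5b.
The full normalization integral is A²·[π·b^3] = 1, fixing A².
Let u = s/b; then A², 4π and the length scale all cancel, so P = ∫_{2.5}^{∞} u^2·e^(-2·u) du ÷ ∫_{0}^{∞} u^2·e^(-2·u) du.
With ∫ u^2·e^(-2·u) du = -(2·u^2 + 2·u + 1)·e^(-2·u)/4 + C, the region integral is 37·e^(-5)/8 and the full one is 1/4.
The region integral divided by the full integral gives P = 0.1247.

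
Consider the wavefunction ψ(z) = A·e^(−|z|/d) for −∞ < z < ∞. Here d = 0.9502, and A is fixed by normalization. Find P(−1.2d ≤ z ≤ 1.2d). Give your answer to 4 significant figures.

The probability is P = ∫ |ψ|² dz over [−1.2d, 1.2d].
The normalization integral ∫|ψ|²dz over the whole domain equals d·A², and A² cancels in the ratio.
Both integrals are even about z = 0, so only the z ≥ 0 halves are needed (the factors of 2 cancel). Substituting u = z/d, A² and the length scale cancel in the ratio: P = ∫_{0}^{1.2} e^(-2·u) du / ∫_{0}^{∞} e^(-2·u) du.
An antiderivative of e^(-2·u) is -e^(-2·u)/2; evaluating from 0 to 1.2 gives 1/2 - e^(-12/5)/2, while the full integral is 1/2.
The result is P = 0.90928.

P ≈ 0.9093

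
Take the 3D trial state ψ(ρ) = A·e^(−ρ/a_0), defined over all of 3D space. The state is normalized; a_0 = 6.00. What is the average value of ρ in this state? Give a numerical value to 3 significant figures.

The expectation value is the |ψ|²-weighted average of ρ: ∫ ρ|ψ|² 4πρ² dρ.
Recall ∫₀^∞ ρ^m e^(−ρ/β) dρ = m!·β^(m+1), evaluating both integrals, ⟨ρ⟩ = 3·a_0/2.
Putting a_0 = 6.00 gives 9.000.

⟨ρ⟩ ≈ 9.00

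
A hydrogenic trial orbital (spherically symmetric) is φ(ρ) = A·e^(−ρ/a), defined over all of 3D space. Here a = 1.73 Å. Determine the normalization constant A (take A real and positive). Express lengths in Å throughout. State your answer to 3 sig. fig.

Normalization requires ∫|φ|² 4πρ² dρ = 1, integrated from 0 to ∞.
The angular integral contributes 4π, leaving ∫₀^∞ ρ²|φ|² dρ.
Recall ∫₀^∞ ρ^m e^(−ρ/β) dρ = m!·β^(m+1), with φ = A·e^(−ρ/a), the integral evaluates to A²·[π·a^3].
Hence A² = 1/[π·a^3].
Plugging in a = 1.73 yields A = 0.2479.

A ≈ 0.248 Å^(-3/2)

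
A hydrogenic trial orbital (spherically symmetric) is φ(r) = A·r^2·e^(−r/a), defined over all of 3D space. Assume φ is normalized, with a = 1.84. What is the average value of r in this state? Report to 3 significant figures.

⟨r⟩ ≈ 6.44

By definition ⟨r⟩ = ∫ r |φ(r)|² 4πr² dr.
Evaluating both integrals, ⟨r⟩ = 7·a/2.
With a = 1.84, ⟨r⟩ = 6.440.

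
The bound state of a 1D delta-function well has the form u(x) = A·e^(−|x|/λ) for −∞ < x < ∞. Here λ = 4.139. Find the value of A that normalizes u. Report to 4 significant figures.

We need A² ∫|f|² dx = 1, taking the integral from −∞ to ∞.
Recall ∫₀^∞ x^m e^(−x/β) dx = m!·β^(m+1), the integral (without the A² prefactor) comes out to λ.
With λ = 4.139: A² = 0.24160 and A = 0.49153.

A ≈ 0.4915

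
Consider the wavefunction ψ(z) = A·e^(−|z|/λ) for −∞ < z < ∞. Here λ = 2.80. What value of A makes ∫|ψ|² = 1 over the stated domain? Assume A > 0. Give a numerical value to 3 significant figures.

A ≈ 0.598

We need A² ∫|f|² dz = 1, taking the integral from −∞ to ∞.
With ψ = A·e^(−|z|/λ), the integral evaluates to A²·[λ].
Plugging in λ = 2.80 yields A = 0.5976.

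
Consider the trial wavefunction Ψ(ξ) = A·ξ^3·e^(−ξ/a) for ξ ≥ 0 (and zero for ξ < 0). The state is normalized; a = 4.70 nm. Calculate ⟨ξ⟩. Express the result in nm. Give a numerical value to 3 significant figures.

The expectation value is the |Ψ|²-weighted average of ξ: ∫ ξ|Ψ|² dξ.
Recall ∫₀^∞ ξ^m e^(−ξ/β) dξ = m!·β^(m+1), the ratio of the moment integral to the normalization integral gives ⟨ξ⟩ = 7·a/2.
Putting a = 4.70 gives 16.45.

⟨ξ⟩ ≈ 16.5 nm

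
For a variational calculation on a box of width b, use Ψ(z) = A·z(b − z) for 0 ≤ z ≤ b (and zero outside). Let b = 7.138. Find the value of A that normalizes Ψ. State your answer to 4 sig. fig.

Require ∫ |Ψ|² dz = 1 over the whole domain.
∫|Ψ|² dz = A²·(b^5/30).
With b = 7.138: A² = 0.0016190 and A = 0.040236.

A ≈ 0.04024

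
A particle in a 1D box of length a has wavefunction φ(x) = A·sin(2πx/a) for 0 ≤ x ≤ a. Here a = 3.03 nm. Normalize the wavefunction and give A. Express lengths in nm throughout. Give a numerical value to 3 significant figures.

A ≈ 0.812 nm^(-1/2)

The normalization condition is ∫|φ|² dx = 1 from 0 to a.
Using sin²θ = (1 − cos 2θ)/2, the integral (without the A² prefactor) comes out to a/2.
So A² = (a/2)^(−1).
Substituting a = 3.03 gives A² = 0.6601, so A = 0.8124.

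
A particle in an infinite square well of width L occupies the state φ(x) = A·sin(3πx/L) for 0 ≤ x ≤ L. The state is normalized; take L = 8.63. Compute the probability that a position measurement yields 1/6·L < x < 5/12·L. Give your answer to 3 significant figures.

The probability is P = ∫ |φ|² dx over [1/6·L, 5/12·L].
With A² fixed by ∫|φ|² = 1, i.e. A² = (L/2)^(−1), substitute and integrate.
Substituting u = x/L, A² and the length scale cancel in the ratio: P = ∫_{1/6}^{5/12} sin(3·π·u)^2 du / ∫_{0}^{1} sin(3·π·u)^2 du.
An antiderivative of sin(3·π·u)^2 is u/2 - sin(6·π·u)/(12·π); evaluating from 1/6 to 5/12 gives 1/8 - 1/(12·π), while the full integral is 1/2.
Taking the ratio, P = (-2 + 3·π)/(12·π).

P ≈ 0.197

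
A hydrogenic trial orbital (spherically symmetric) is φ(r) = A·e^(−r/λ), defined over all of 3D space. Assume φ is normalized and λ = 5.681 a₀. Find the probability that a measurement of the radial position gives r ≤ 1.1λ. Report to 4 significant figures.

Integrate the radial probability density 4πr²|φ|² over r ≤ 1.1λ.
The full normalization integral is A²·[π·λ^3] = 1, fixing A².
Let u = r/λ; then A², 4π and the length scale all cancel, so P = ∫_{0}^{1.1} u^2·e^(-2·u) du ÷ ∫_{0}^{∞} u^2·e^(-2·u) du.
Using ∫ u^2·e^(-2·u) du = -(2·u^2 + 2·u + 1)·e^(-2·u)/4, the numerator is 1/4 - 281·e^(-11/5)/200 and the denominator is 1/4.
Taking the ratio yields P = 0.37729.

P ≈ 0.3773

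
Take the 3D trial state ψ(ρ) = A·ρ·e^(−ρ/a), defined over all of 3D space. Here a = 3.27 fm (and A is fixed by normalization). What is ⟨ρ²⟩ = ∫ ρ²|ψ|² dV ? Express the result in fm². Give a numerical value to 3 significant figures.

The expectation value is the |ψ|²-weighted average of ρ^2: ∫ ρ^2|ψ|² 4πρ² dρ.
The ratio of the moment integral to the normalization integral gives ⟨ρ²⟩ = 15·a^2/2.
With a = 3.27, ⟨ρ^2⟩ = 80.20.

⟨ρ^2⟩ ≈ 80.2 fm^2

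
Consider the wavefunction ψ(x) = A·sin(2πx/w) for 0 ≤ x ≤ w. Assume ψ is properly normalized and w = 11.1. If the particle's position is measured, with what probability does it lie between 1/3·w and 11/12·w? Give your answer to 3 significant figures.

P ≈ 0.583

The probability is P = ∫ |ψ|² dx over [1/3·w, 11/12·w].
Since A² = 1/(w/2), this is the region integral divided by the full normalization integral.
Let u = x/w; then A² and the length scale cancel, so P = ∫_{1/3}^{11/12} sin(2·π·u)^2 du ÷ ∫_{0}^{1} sin(2·π·u)^2 du.
Using ∫ sin(2·π·u)^2 du = u/2 - sin(4·π·u)/(8·π), the numerator is 7/24 and the denominator is 1/2.
The result is P = 7/12.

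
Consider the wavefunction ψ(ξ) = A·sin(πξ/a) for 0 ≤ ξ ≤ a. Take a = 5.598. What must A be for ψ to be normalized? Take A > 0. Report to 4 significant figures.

A ≈ 0.5977

We need A² ∫|f|² dξ = 1, taking the integral from 0 to a.
With ∫₀^a sin²(nπξ/a) dξ = a/2, carrying out the integral gives A² · a/2.
Hence A² = 1/[a/2].
Substituting a = 5.598 gives A² = 0.35727, so A = 0.59772.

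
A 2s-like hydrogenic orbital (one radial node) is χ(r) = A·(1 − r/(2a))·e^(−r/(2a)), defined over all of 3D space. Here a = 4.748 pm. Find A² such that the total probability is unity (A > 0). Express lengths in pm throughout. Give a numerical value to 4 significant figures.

Require ∫ |χ|² 4πr² dr = 1 over the whole domain.
Using ∫₀^∞ rⁿ e^(−αr) dr = n!/αⁿ⁺¹, carrying out the integral gives A² · 8·π·a^3.
Plugging in a = 4.748 yields A = 0.019280.

A^2 ≈ 0.0003717 pm^(-3)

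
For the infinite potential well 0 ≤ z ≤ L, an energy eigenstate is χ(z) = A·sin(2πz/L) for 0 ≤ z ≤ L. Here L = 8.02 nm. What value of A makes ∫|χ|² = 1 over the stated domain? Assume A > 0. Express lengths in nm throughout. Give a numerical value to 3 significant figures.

A ≈ 0.499 nm^(-1/2)

Require ∫ |χ|² dz = 1 over the whole domain.
Using sin²θ = (1 − cos 2θ)/2, the integral (without the A² prefactor) comes out to L/2.
With L = 8.02: A² = 0.2494 and A = 0.4994.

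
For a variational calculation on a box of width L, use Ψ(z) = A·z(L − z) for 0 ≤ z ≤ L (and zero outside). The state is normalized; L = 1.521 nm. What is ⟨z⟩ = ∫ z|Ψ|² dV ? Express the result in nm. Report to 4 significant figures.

⟨z⟩ ≈ 0.7605 nm

By definition ⟨z⟩ = ∫ z |Ψ(z)|² dz.
Expanding the polynomial and integrating term by term, the ratio of the moment integral to the normalization integral gives ⟨z⟩ = L/2.
With L = 1.521, ⟨z⟩ = 0.76050.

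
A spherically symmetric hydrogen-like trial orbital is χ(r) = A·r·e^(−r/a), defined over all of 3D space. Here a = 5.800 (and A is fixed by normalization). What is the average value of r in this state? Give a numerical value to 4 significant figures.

⟨r⟩ = ∫ r |χ|² 4πr² dr over the full domain.
The ratio of the moment integral to the normalization integral gives ⟨r⟩ = 5·a/2.
With a = 5.800, ⟨r⟩ = 14.500.

⟨r⟩ ≈ 14.50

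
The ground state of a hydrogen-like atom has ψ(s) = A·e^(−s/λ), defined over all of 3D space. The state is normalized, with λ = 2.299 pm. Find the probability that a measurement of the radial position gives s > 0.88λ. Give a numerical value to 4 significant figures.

P = ∫ |ψ|² 4πs² ds over s > 0.88λ.
Normalization gives A² = 1/(π·λ^3).
In terms of u = s/λ (A², 4π and the length scale all cancel between numerator and denominator), P = [∫_{0.88}^{∞} u^2·e^(-2·u) du] / [∫_{0}^{∞} u^2·e^(-2·u) du].
Using ∫ u^2·e^(-2·u) du = -(2·u^2 + 2·u + 1)·e^(-2·u)/4, the numerator is 2693·e^(-44/25)/2500 and the denominator is 1/4.
The region integral divided by the full integral gives P = 0.74131.

P ≈ 0.7413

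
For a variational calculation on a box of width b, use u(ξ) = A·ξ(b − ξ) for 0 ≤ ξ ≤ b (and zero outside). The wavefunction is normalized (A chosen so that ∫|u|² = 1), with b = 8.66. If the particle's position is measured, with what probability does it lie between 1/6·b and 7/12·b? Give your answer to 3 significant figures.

|u|² is the probability density, so P = ∫_{1/6·b}^{7/12·b} |u|² dξ.
Since A² = 1/(b^5/30), this is the region integral divided by the full normalization integral.
In terms of t = ξ/b (A² and the length scale cancel between numerator and denominator), P = [∫_{1/6}^{7/12} t^2·(1 - t)^2 dt] / [∫_{0}^{1} t^2·(1 - t)^2 dt].
An antiderivative of t^2·(1 - t)^2 is t^3·(6·t^2 - 15·t + 10)/30; evaluating from 1/6 to 7/12 gives ≈ 0.020596, while the full integral is 1/30.
The result is P = 0.6179.

P ≈ 0.618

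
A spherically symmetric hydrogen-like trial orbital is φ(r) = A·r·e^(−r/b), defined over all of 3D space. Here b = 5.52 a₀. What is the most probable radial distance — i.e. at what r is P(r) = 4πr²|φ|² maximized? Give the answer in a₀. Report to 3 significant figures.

The maximum of P(r) = 4πr²|φ|² occurs where its derivative vanishes.
This gives r = 2·b.
With b = 5.52, the most probable radial distance is 11.04 a₀.

r ≈ 11.0 a₀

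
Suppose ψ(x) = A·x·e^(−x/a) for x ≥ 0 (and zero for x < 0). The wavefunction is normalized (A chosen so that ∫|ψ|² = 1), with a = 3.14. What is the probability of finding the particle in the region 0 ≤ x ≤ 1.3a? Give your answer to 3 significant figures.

The probability is P = ∫ |ψ|² dx over [0, 1.3a].
Since A² = 1/(a^3/4), this is the region integral divided by the full normalization integral.
Substituting u = x/a, A² and the length scale cancel in the ratio: P = ∫_{0}^{1.3} u^2·e^(-2·u) du / ∫_{0}^{∞} u^2·e^(-2·u) du.
Using ∫ u^2·e^(-2·u) du = -(2·u^2 + 2·u + 1)·e^(-2·u)/4, the numerator is 1/4 - 349·e^(-13/5)/200 and the denominator is 1/4.
Taking the ratio, P = 0.4816.

P ≈ 0.482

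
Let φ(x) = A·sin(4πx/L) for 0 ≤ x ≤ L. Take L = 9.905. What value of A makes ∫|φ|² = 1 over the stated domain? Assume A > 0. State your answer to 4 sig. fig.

A ≈ 0.4494

The normalization condition is ∫|φ|² dx = 1 from 0 to L.
∫|φ|² dx = A²·(L/2).
Setting this equal to 1 gives A² = 1/(L/2).
With L = 9.905: A² = 0.20192 and A = 0.44935.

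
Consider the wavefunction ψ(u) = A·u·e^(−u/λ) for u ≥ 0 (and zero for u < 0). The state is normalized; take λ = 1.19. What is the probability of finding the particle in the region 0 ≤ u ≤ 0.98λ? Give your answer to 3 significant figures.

P ≈ 0.312

P = ∫_{0}^{0.98λ} |ψ(u)|² du.
The normalization integral ∫|ψ|²du over the whole domain equals λ^3/4·A², and A² cancels in the ratio.
Substituting t = u/λ, A² and the length scale cancel in the ratio: P = ∫_{0}^{0.98} t^2·e^(-2·t) dt / ∫_{0}^{∞} t^2·e^(-2·t) dt.
An antiderivative of t^2·e^(-2·t) is -(2·t^2 + 2·t + 1)·e^(-2·t)/4; evaluating from 0 to 0.98 gives 1/4 - 6101·e^(-49/25)/5000, while the full integral is 1/4.
This works out to P = 0.3125.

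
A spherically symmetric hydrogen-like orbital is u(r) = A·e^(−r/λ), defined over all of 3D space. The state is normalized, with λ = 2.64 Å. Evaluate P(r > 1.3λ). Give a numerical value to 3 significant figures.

P ≈ 0.518

P = ∫ |u|² 4πr² dr over r > 1.3λ.
A² is fixed by ∫₀^∞ 4πr²|u|² dr = 1, i.e. A² = (π·λ^3)^(−1).
Let t = r/λ; then A², 4π and the length scale all cancel, so P = ∫_{1.3}^{∞} t^2·e^(-2·t) dt ÷ ∫_{0}^{∞} t^2·e^(-2·t) dt.
An antiderivative of t^2·e^(-2·t) is -(2·t^2 + 2·t + 1)·e^(-2·t)/4; evaluating from 1.3 to ∞ gives 349·e^(-13/5)/200, while the full integral is 1/4.
Taking the ratio yields P = 0.5184.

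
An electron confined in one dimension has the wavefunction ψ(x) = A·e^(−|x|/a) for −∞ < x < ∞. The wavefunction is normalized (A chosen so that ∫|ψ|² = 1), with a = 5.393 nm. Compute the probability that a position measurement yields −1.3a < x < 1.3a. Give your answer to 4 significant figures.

P ≈ 0.9257

P = ∫_{−1.3a}^{1.3a} |ψ(x)|² dx.
With A² fixed by ∫|ψ|² = 1, i.e. A² = (a)^(−1), substitute and integrate.
By symmetry take twice the x ≥ 0 contribution in numerator and denominator; the 2's cancel. In terms of u = x/a (A² and the length scale cancel between numerator and denominator), P = [∫_{0}^{1.3} e^(-2·u) du] / [∫_{0}^{∞} e^(-2·u) du].
An antiderivative of e^(-2·u) is -e^(-2·u)/2; evaluating from 0 to 1.3 gives 1/2 - e^(-13/5)/2, while the full integral is 1/2.
The result is P = 0.92573.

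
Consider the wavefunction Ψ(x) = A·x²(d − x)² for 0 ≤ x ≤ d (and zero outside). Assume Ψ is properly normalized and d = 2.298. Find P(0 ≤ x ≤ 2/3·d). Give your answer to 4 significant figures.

P ≈ 0.8552

P = ∫_{0}^{2/3·d} |Ψ(x)|² dx.
Since A² = 1/(d^9/630), this is the region integral divided by the full normalization integral.
Substituting u = x/d, A² and the length scale cancel in the ratio: P = ∫_{0}^{2/3} u^4·(1 - u)^4 du / ∫_{0}^{1} u^4·(1 - u)^4 du.
Using ∫ u^4·(1 - u)^4 du = u^5·(70·u^4 - 315·u^3 + 540·u^2 - 420·u + 126)/630, the numerator is ≈ 0.00135739 and the denominator is 1/630.
Taking the ratio, P = 0.85515.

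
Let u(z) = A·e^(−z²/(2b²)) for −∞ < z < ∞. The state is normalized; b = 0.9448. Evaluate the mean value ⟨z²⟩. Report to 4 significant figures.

⟨z²⟩ = ∫ z^2 |u|² dz over the full domain.
Differentiating ∫e^(−αz²) dz = √(π/α) under α to get the higher moments, the ratio of the moment integral to the normalization integral gives ⟨z²⟩ = b^2/2.
Putting b = 0.9448 gives 0.44632.

⟨z^2⟩ ≈ 0.4463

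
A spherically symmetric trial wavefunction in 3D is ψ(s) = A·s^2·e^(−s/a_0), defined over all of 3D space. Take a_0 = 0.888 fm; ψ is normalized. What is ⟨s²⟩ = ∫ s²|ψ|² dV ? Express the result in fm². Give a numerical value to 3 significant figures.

⟨s^2⟩ ≈ 11.0 fm^2

⟨s²⟩ = ∫ s^2 |ψ|² 4πs² ds over the full domain.
Evaluating both integrals, ⟨s²⟩ = 14·a_0^2.
Putting a_0 = 0.888 gives 11.04.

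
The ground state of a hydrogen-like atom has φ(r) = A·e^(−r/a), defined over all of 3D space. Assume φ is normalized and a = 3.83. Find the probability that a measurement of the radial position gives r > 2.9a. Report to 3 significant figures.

P ≈ 0.0715

P = ∫ |φ|² 4πr² dr over r > 2.9a.
A² is fixed by ∫₀^∞ 4πr²|φ|² dr = 1, i.e. A² = (π·a^3)^(−1).
In terms of u = r/a (A², 4π and the length scale all cancel between numerator and denominator), P = [∫_{2.9}^{∞} u^2·e^(-2·u) du] / [∫_{0}^{∞} u^2·e^(-2·u) du].
Using ∫ u^2·e^(-2·u) du = -(2·u^2 + 2·u + 1)·e^(-2·u)/4, the numerator is 1181·e^(-29/5)/200 and the denominator is 1/4.
This evaluates to P = 0.07151.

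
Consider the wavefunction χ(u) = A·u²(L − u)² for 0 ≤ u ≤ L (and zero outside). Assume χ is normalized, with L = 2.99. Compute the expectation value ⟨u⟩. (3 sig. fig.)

The expectation value is the |χ|²-weighted average of u: ∫ u|χ|² du.
Expanding the polynomial and integrating term by term, since the A² factors cancel between numerator and denominator, ⟨u⟩ = L/2.
With L = 2.99, ⟨u⟩ = 1.495.

⟨u⟩ ≈ 1.50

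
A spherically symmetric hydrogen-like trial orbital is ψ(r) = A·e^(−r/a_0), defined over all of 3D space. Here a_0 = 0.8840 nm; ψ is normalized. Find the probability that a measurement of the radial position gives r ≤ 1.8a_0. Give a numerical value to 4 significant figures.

With dV = 4πr²dr, the probability is ∫|ψ|² dV over r ≤ 1.8a_0.
A² is fixed by ∫₀^∞ 4πr²|ψ|² dr = 1, i.e. A² = (π·a_0^3)^(−1).
Let u = r/a_0; then A², 4π and the length scale all cancel, so P = ∫_{0}^{1.8} u^2·e^(-2·u) du ÷ ∫_{0}^{∞} u^2·e^(-2·u) du.
An antiderivative of u^2·e^(-2·u) is -(2·u^2 + 2·u + 1)·e^(-2·u)/4; evaluating from 0 to 1.8 gives 1/4 - 277·e^(-18/5)/100, while the full integral is 1/4.
The region integral divided by the full integral gives P = 0.69725.

P ≈ 0.6973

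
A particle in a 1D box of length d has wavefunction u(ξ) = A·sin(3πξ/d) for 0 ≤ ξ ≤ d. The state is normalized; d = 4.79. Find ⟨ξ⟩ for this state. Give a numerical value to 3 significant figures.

⟨ξ⟩ ≈ 2.40

By definition ⟨ξ⟩ = ∫ ξ |u(ξ)|² dξ.
Evaluating both integrals, ⟨ξ⟩ = d/2.
With d = 4.79, ⟨ξ⟩ = 2.395.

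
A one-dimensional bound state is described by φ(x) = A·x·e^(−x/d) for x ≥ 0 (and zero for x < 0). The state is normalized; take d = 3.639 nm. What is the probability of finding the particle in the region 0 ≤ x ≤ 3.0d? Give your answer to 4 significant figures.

The probability is P = ∫ |φ|² dx over [0, 3.0d].
With A² fixed by ∫|φ|² = 1, i.e. A² = (d^3/4)^(−1), substitute and integrate.
Substituting u = x/d, A² and the length scale cancel in the ratio: P = ∫_{0}^{3.0} u^2·e^(-2·u) du / ∫_{0}^{∞} u^2·e^(-2·u) du.
An antiderivative of u^2·e^(-2·u) is -(2·u^2 + 2·u + 1)·e^(-2·u)/4; evaluating from 0 to 3.0 gives 1/4 - 25·e^(-6)/4, while the full integral is 1/4.
Evaluating gives P = 0.93803.

P ≈ 0.9380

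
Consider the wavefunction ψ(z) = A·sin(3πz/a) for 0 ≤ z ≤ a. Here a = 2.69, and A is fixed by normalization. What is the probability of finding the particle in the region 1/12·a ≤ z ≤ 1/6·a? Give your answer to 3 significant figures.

P ≈ 0.136

The probability is P = ∫ |ψ|² dz over [1/12·a, 1/6·a].
The normalization integral ∫|ψ|²dz over the whole domain equals a/2·A², and A² cancels in the ratio.
Substituting u = z/a, A² and the length scale cancel in the ratio: P = ∫_{1/12}^{1/6} sin(3·π·u)^2 du / ∫_{0}^{1} sin(3·π·u)^2 du.
Using ∫ sin(3·π·u)^2 du = u/2 - sin(6·π·u)/(12·π), the numerator is 1/(12·π) + 1/24 and the denominator is 1/2.
The result is P = (2 + π)/(12·π).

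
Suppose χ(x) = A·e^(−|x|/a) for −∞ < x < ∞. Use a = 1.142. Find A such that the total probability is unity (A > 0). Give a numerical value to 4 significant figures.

A ≈ 0.9358

We need A² ∫|f|² dx = 1, taking the integral from −∞ to ∞.
With χ = A·e^(−|x|/a), the integral evaluates to A²·[a].
Setting this equal to 1 gives A² = 1/(a).
With a = 1.142: A² = 0.87566 and A = 0.93577.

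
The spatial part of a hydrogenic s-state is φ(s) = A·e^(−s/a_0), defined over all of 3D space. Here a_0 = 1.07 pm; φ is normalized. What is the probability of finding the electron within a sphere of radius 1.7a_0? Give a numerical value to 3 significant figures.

P ≈ 0.660

Integrate the radial probability density 4πs²|φ|² over s ≤ 1.7a_0.
The full normalization integral is A²·[π·a_0^3] = 1, fixing A².
Substituting u = s/a_0, A², 4π and the length scale all cancel in the ratio: P = ∫_{0}^{1.7} u^2·e^(-2·u) du / ∫_{0}^{∞} u^2·e^(-2·u) du.
With ∫ u^2·e^(-2·u) du = -(2·u^2 + 2·u + 1)·e^(-2·u)/4 + C, the region integral is 1/4 - 509·e^(-17/5)/200 and the full one is 1/4.
The region integral divided by the full integral gives P = 0.6603.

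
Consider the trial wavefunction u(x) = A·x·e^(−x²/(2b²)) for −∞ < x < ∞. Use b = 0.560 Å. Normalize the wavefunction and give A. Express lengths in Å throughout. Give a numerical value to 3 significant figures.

We need A² ∫|f|² dx = 1, taking the integral from −∞ to ∞.
With ∫_{−∞}^{∞} x^(2m) e^(−αx²) dx = (2m−1)!!·√π / (2^m α^(m+1/2)), ∫|u|² dx = A²·(√(π)·b^3/2).
Hence A² = 1/[√(π)·b^3/2].
With b = 0.560: A² = 6.425 and A = 2.535.

A ≈ 2.53 Å^(-3/2)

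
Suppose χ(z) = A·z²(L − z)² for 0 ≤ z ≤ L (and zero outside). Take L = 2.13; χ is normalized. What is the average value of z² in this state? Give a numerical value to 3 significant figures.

⟨z^2⟩ ≈ 1.24

By definition ⟨z²⟩ = ∫ z^2 |χ(z)|² dz.
Since the A² factors cancel between numerator and denominator, ⟨z²⟩ = 3·L^2/11.
Putting L = 2.13 gives 1.237.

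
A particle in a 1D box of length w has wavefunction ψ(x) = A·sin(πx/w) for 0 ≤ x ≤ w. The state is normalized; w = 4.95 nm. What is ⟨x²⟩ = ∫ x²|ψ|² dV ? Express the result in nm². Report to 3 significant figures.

By definition ⟨x²⟩ = ∫ x^2 |ψ(x)|² dx.
Evaluating both integrals, ⟨x²⟩ = -w^2/(2·π^2) + w^2/3.
With w = 4.95, ⟨x^2⟩ = 6.926.

⟨x^2⟩ ≈ 6.93 nm^2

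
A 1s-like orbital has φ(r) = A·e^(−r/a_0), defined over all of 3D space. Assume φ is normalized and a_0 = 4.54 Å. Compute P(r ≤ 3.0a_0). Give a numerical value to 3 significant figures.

P = ∫ |φ|² 4πr² dr over r ≤ 3.0a_0.
Normalization gives A² = 1/(π·a_0^3).
Substituting u = r/a_0, A², 4π and the length scale all cancel in the ratio: P = ∫_{0}^{3.0} u^2·e^(-2·u) du / ∫_{0}^{∞} u^2·e^(-2·u) du.
With ∫ u^2·e^(-2·u) du = -(2·u^2 + 2·u + 1)·e^(-2·u)/4 + C, the region integral is 1/4 - 25·e^(-6)/4 and the full one is 1/4.
Taking the ratio yields P = 0.9380.

P ≈ 0.938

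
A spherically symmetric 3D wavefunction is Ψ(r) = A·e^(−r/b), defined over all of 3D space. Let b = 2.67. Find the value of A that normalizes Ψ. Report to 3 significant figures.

A ≈ 0.129

The normalization condition is ∫|Ψ|² 4πr² dr = 1 from 0 to ∞.
Recall ∫₀^∞ r^m e^(−r/β) dr = m!·β^(m+1), carrying out the integral gives A² · π·b^3.
Substituting b = 2.67 gives A² = 0.01672, so A = 0.1293.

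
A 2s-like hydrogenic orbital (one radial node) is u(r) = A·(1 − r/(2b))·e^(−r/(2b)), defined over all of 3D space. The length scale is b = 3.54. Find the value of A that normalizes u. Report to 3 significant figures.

Normalization requires ∫|u|² 4πr² dr = 1, integrated from 0 to ∞.
Carrying out the integral gives A² · 8·π·b^3.
Hence A² = 1/[8·π·b^3].
With b = 3.54: A² = 0.0008969 and A = 0.02995.

A ≈ 0.0299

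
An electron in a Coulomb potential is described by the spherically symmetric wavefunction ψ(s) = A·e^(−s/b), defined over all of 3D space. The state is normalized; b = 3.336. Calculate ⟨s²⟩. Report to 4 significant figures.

⟨s^2⟩ ≈ 33.39

The expectation value is the |ψ|²-weighted average of s^2: ∫ s^2|ψ|² 4πs² ds.
With ∫₀^∞ s^4 e^(−αs) ds = 4!/α^5, the ratio of the moment integral to the normalization integral gives ⟨s²⟩ = 3·b^2.
Putting b = 3.336 gives 33.387.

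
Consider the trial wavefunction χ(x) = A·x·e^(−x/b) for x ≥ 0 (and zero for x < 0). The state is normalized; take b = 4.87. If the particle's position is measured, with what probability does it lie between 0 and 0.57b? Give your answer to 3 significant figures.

|χ|² is the probability density, so P = ∫_{0}^{0.57b} |χ|² dx.
Since A² = 1/(b^3/4), this is the region integral divided by the full normalization integral.
Substituting u = x/b, A² and the length scale cancel in the ratio: P = ∫_{0}^{0.57} u^2·e^(-2·u) du / ∫_{0}^{∞} u^2·e^(-2·u) du.
Using ∫ u^2·e^(-2·u) du = -(2·u^2 + 2·u + 1)·e^(-2·u)/4, the numerator is ≈ 0.026942 and the denominator is 1/4.
This works out to P = 0.1078.

P ≈ 0.108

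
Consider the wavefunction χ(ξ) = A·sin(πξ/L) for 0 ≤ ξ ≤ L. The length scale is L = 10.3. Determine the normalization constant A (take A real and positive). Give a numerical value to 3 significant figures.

We need A² ∫|f|² dξ = 1, taking the integral from 0 to L.
With ∫₀^L sin²(nπξ/L) dξ = L/2, carrying out the integral gives A² · L/2.
Setting this equal to 1 gives A² = 1/(L/2).
Plugging in L = 10.3 yields A = 0.4407.

A ≈ 0.441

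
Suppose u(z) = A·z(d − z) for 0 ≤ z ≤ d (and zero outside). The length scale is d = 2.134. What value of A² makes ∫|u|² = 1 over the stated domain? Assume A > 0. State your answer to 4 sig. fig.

The normalization condition is ∫|u|² dz = 1 from 0 to d.
Expanding the polynomial and integrating term by term, ∫|u|² dz = A²·(d^5/30).
So A² = (d^5/30)^(−1).
Substituting d = 2.134 gives A² = 0.67787, so A = 0.82333.

A^2 ≈ 0.6779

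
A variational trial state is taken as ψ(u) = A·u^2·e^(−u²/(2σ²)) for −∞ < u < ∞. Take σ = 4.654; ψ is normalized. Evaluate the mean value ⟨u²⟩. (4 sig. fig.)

⟨u^2⟩ ≈ 54.15

By definition ⟨u²⟩ = ∫ u^2 |ψ(u)|² du.
Since the A² factors cancel between numerator and denominator, ⟨u²⟩ = 5·σ^2/2.
With σ = 4.654, ⟨u^2⟩ = 54.149.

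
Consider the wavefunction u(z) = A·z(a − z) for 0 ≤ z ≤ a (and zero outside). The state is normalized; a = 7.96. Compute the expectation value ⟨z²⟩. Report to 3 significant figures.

By definition ⟨z²⟩ = ∫ z^2 |u(z)|² dz.
Expanding the polynomial and integrating term by term, the ratio of the moment integral to the normalization integral gives ⟨z²⟩ = 2·a^2/7.
With a = 7.96, ⟨z^2⟩ = 18.10.

⟨z^2⟩ ≈ 18.1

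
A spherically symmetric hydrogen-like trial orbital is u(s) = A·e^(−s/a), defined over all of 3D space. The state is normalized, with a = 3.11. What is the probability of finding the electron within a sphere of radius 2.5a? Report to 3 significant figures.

Integrate the radial probability density 4πs²|u|² over s ≤ 2.5a.
A² is fixed by ∫₀^∞ 4πs²|u|² ds = 1, i.e. A² = (π·a^3)^(−1).
In terms of t = s/a (A², 4π and the length scale all cancel between numerator and denominator), P = [∫_{0}^{2.5} t^2·e^(-2·t) dt] / [∫_{0}^{∞} t^2·e^(-2·t) dt].
An antiderivative of t^2·e^(-2·t) is -(2·t^2 + 2·t + 1)·e^(-2·t)/4; evaluating from 0 to 2.5 gives 1/4 - 37·e^(-5)/8, while the full integral is 1/4.
Taking the ratio yields P = 0.8753.

P ≈ 0.875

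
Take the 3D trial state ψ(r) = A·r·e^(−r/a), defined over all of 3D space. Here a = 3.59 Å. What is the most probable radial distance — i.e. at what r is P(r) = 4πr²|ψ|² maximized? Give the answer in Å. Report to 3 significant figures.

r ≈ 7.18 Å

Differentiate P(r) = 4πr²|ψ|² with respect to r and set to zero.
This gives r = 2·a.
With a = 3.59, the most probable radial distance is 7.180 Å.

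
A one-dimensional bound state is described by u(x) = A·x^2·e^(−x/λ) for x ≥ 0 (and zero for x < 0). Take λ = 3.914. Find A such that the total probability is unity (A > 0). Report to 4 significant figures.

A ≈ 0.03810

Normalization requires ∫|u|² dx = 1, integrated from 0 to ∞.
The integral (without the A² prefactor) comes out to 3·λ^5/4.
With λ = 3.914: A² = 0.0014516 and A = 0.038099.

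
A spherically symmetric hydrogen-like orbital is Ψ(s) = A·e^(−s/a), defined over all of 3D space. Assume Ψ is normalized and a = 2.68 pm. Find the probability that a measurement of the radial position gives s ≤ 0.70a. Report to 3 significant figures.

P = ∫ |Ψ|² 4πs² ds over s ≤ 0.70a.
The full normalization integral is A²·[π·a^3] = 1, fixing A².
Substituting u = s/a, A², 4π and the length scale all cancel in the ratio: P = ∫_{0}^{0.70} u^2·e^(-2·u) du / ∫_{0}^{∞} u^2·e^(-2·u) du.
An antiderivative of u^2·e^(-2·u) is -(2·u^2 + 2·u + 1)·e^(-2·u)/4; evaluating from 0 to 0.70 gives 1/4 - 169·e^(-7/5)/200, while the full integral is 1/4.
This evaluates to P = 0.1665.

P ≈ 0.167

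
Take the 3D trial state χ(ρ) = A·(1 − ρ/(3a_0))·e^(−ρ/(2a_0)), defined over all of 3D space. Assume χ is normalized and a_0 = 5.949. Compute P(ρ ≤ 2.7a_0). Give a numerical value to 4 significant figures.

Integrate the radial probability density 4πρ²|χ|² over ρ ≤ 2.7a_0.
The full normalization integral is A²·[8·π·a_0^3/3] = 1, fixing A².
Let u = ρ/a_0; then A², 4π and the length scale all cancel, so P = ∫_{0}^{2.7} u^2·(1 - u/3)^2·e^(-u) du ÷ ∫_{0}^{∞} u^2·(1 - u/3)^2·e^(-u) du.
With ∫ u^2·(1 - u/3)^2·e^(-u) du = (-u^4 + 2·u^3 - 3·u^2 - 6·u - 6)·e^(-u)/9 + C, the region integral is ≈ 0.234699 and the full one is 2/3.
Taking the ratio yields P = 0.35205.

P ≈ 0.3520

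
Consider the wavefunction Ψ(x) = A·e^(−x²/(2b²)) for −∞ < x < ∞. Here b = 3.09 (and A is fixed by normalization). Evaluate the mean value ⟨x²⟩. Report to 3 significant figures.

⟨x²⟩ = ∫ x^2 |Ψ|² dx over the full domain.
Since the A² factors cancel between numerator and denominator, ⟨x²⟩ = b^2/2.
With b = 3.09, ⟨x^2⟩ = 4.774.

⟨x^2⟩ ≈ 4.77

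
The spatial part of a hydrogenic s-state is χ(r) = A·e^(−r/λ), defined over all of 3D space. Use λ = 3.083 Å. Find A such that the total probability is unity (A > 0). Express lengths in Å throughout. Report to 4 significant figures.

A ≈ 0.1042 Å^(-3/2)

Normalization requires ∫|χ|² 4πr² dr = 1, integrated from 0 to ∞.
In 3D with spherical symmetry the volume element is 4πr² dr.
Carrying out the integral gives A² · π·λ^3.
Hence A² = 1/[π·λ^3].
With λ = 3.083: A² = 0.010862 and A = 0.10422.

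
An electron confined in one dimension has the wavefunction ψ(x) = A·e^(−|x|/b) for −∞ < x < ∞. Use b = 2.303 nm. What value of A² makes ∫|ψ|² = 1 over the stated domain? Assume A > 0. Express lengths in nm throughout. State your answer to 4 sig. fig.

A^2 ≈ 0.4342 nm^(-1)

Normalization requires ∫|ψ|² dx = 1, integrated from −∞ to ∞.
Recall ∫₀^∞ x^m e^(−x/β) dx = m!·β^(m+1), with ψ = A·e^(−|x|/b), the integral evaluates to A²·[b].
Hence A² = 1/[b].
Plugging in b = 2.303 yields A = 0.65895.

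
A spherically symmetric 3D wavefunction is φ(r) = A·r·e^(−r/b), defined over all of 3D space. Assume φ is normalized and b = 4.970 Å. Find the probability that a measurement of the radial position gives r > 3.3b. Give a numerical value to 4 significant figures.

P ≈ 0.2127

Integrate the radial probability density 4πr²|φ|² over r > 3.3b.
Normalization gives A² = 1/(3·π·b^5).
Let u = r/b; then A², 4π and the length scale all cancel, so P = ∫_{3.3}^{∞} u^4·e^(-2·u) du ÷ ∫_{0}^{∞} u^4·e^(-2·u) du.
Using ∫ u^4·e^(-2·u) du = -(u^4/2 + u^3 + 3·u^2/2 + 3·u/2 + 3/4)·e^(-2·u), the numerator is ≈ 0.159528 and the denominator is 3/4.
The region integral divided by the full integral gives P = 0.21270.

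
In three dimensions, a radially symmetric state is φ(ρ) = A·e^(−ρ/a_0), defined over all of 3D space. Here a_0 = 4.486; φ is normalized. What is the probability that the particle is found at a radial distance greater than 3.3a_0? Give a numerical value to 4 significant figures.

Integrate the radial probability density 4πρ²|φ|² over ρ > 3.3a_0.
A² is fixed by ∫₀^∞ 4πρ²|φ|² dρ = 1, i.e. A² = (π·a_0^3)^(−1).
Substituting u = ρ/a_0, A², 4π and the length scale all cancel in the ratio: P = ∫_{3.3}^{∞} u^2·e^(-2·u) du / ∫_{0}^{∞} u^2·e^(-2·u) du.
With ∫ u^2·e^(-2·u) du = -(2·u^2 + 2·u + 1)·e^(-2·u)/4 + C, the region integral is 1469·e^(-33/5)/200 and the full one is 1/4.
This evaluates to P = 0.039968.

P ≈ 0.03997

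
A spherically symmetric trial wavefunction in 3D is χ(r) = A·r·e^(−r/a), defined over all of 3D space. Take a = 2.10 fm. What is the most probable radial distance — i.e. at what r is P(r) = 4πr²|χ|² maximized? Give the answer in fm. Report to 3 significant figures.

Differentiate P(r) = 4πr²|χ|² with respect to r and set to zero.
Solving yields r = 2·a.
With a = 2.10, the most probable radial distance is 4.200 fm.

r ≈ 4.20 fm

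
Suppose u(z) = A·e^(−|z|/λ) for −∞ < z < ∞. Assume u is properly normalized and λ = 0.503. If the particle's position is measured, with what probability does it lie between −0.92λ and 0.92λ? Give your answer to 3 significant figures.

P = ∫_{−0.92λ}^{0.92λ} |u(z)|² dz.
The normalization integral ∫|u|²dz over the whole domain equals λ·A², and A² cancels in the ratio.
Both integrals are even about z = 0, so only the z ≥ 0 halves are needed (the factors of 2 cancel). Substituting t = z/λ, A² and the length scale cancel in the ratio: P = ∫_{0}^{0.92} e^(-2·t) dt / ∫_{0}^{∞} e^(-2·t) dt.
With ∫ e^(-2·t) dt = -e^(-2·t)/2 + C, the region integral is 1/2 - e^(-46/25)/2 and the full one is 1/2.
The result is P = 0.8412.

P ≈ 0.841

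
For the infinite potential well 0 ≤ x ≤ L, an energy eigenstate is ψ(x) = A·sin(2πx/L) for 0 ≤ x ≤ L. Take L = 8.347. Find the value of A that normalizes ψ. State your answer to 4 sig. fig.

A ≈ 0.4895

Require ∫ |ψ|² dx = 1 over the whole domain.
With ψ = A·sin(2πx/L), the integral evaluates to A²·[L/2].
So A² = (L/2)^(−1).
With L = 8.347: A² = 0.23961 and A = 0.48950.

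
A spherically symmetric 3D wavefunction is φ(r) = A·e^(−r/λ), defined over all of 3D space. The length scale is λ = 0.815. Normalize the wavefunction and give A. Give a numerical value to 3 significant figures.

A ≈ 0.767

Normalization requires ∫|φ|² 4πr² dr = 1, integrated from 0 to ∞.
The integral (without the A² prefactor) comes out to π·λ^3.
Setting this equal to 1 gives A² = 1/(π·λ^3).
Plugging in λ = 0.815 yields A = 0.7668.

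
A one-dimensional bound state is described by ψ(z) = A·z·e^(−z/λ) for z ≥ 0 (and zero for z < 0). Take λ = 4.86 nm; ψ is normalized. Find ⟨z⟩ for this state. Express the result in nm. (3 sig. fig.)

The expectation value is the |ψ|²-weighted average of z: ∫ z|ψ|² dz.
Since the A² factors cancel between numerator and denominator, ⟨z⟩ = 3·λ/2.
With λ = 4.86, ⟨z⟩ = 7.290.

⟨z⟩ ≈ 7.29 nm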